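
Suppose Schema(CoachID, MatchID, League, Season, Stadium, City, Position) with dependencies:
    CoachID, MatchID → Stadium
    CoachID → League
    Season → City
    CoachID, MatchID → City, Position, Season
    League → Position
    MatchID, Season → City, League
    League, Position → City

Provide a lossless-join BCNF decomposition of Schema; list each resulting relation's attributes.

Candidate key of the original relation: {CoachID, MatchID}.
Within {City, CoachID, League, MatchID, Position, Season, Stadium}: {CoachID}⁺ ∩ {City, CoachID, League, MatchID, Position, Season, Stadium} = {City, CoachID, League, Position}, not the whole set, so CoachID → City, League, Position violates BCNF; decompose into {City, CoachID, League, Position} and {CoachID, MatchID, Season, Stadium}.
Within {City, CoachID, League, Position}: {League}⁺ ∩ {City, CoachID, League, Position} = {City, League, Position}, not the whole set, so League → City, Position violates BCNF; decompose into {City, League, Position} and {CoachID, League}.
{City, League, Position}: every determinant is a superkey — BCNF.
{CoachID, League}: every determinant is a superkey — BCNF.
{CoachID, MatchID, Season, Stadium}: every determinant is a superkey — BCNF.

{City, League, Position}; {CoachID, League}; {CoachID, MatchID, Season, Stadium}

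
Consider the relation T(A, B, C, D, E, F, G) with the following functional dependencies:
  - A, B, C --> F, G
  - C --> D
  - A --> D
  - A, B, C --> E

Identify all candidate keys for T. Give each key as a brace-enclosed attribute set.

Attributes never on any right-hand side: {A, B, C} — every candidate key must contain all of them.
{A, B, C}⁺ = {A, B, C, D, E, F, G} — all of the relation — so {A, B, C} is a candidate key.
Every other attribute set either contains this one or has a smaller closure.

{A, B, C}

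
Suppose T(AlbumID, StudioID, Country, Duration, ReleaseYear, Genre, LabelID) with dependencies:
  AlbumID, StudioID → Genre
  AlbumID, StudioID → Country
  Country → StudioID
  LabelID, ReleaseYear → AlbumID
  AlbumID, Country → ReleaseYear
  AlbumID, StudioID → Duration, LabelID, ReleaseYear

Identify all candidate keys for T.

Closure of {AlbumID, Country} is {AlbumID, Country, Duration, Genre, LabelID, ReleaseYear, StudioID}, the whole schema; {AlbumID, Country} is a candidate key.
Closure of {AlbumID, StudioID} is {AlbumID, Country, Duration, Genre, LabelID, ReleaseYear, StudioID}, the whole schema; {AlbumID, StudioID} is a candidate key.
Closure of {Country, LabelID, ReleaseYear} is {AlbumID, Country, Duration, Genre, LabelID, ReleaseYear, StudioID}, the whole schema; {Country, LabelID, ReleaseYear} is a candidate key.
Closure of {LabelID, ReleaseYear, StudioID} is {AlbumID, Country, Duration, Genre, LabelID, ReleaseYear, StudioID}, the whole schema; {LabelID, ReleaseYear, StudioID} is a candidate key.
Any other superkey properly contains one of these, so there are no further candidate keys.

{AlbumID, Country}, {AlbumID, StudioID}, {Country, LabelID, ReleaseYear}, {LabelID, ReleaseYear, StudioID}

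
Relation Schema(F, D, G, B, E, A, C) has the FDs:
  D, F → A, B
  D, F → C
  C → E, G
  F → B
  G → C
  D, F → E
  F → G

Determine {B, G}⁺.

{B, C, E, G}

Start with {B, G}.
G → C applies; add {C} → now {B, C, G}.
C → E, G applies; add {E} → now {B, C, E, G}.
No further FD applies.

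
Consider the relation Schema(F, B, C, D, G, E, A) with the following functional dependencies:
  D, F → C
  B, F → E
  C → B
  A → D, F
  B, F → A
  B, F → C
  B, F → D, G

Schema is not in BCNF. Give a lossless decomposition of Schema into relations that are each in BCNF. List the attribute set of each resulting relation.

Candidate keys of the original relation: {A}, {B, F}, {C, F}, {D, F}.
In {A, B, C, D, E, F, G}, {C} is not a superkey ({C}⁺ restricted to this set is {B, C}), so split on C → B into {B, C} and {A, C, D, E, F, G}.
{B, C} has no BCNF violation.
{A, C, D, E, F, G} has no BCNF violation.

{A, C, D, E, F, G}; {B, C}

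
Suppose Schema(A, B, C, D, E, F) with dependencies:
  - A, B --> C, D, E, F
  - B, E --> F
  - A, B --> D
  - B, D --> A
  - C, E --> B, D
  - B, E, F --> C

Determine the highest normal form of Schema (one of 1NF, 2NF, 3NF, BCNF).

BCNF

Candidate keys: {A, B}, {B, D}, {B, E}, {C, E}. Prime attributes: {A, B, C, D, E}.
Each dependency's left side is a superkey — BCNF holds.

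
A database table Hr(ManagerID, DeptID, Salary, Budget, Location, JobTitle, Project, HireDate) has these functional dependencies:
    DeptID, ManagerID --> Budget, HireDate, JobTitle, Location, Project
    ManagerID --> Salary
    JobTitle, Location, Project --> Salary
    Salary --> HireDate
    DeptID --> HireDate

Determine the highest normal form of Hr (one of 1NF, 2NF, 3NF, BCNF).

1NF

Candidate key: {DeptID, ManagerID}. Prime attributes: {DeptID, ManagerID}.
For ManagerID --> Salary we have {ManagerID}⁺ = {HireDate, ManagerID, Salary}; {ManagerID} is not a superkey, so BCNF fails.
ManagerID --> Salary has non-prime {Salary} on the right and a non-superkey on the left, so 3NF fails.
The proper key subset {DeptID} of {DeptID, ManagerID} determines non-prime {HireDate}, so the relation is not even in 2NF.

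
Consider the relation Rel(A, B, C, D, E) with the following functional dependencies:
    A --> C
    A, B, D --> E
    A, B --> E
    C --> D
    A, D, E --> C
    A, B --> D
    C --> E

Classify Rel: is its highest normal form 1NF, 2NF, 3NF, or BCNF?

1NF

Candidate key: {A, B}. Prime attributes: {A, B}.
For A --> C we have {A}⁺ = {A, C, D, E}; {A} is not a superkey, so BCNF fails.
Because {C} is non-prime and the left side of A --> C is not a superkey, the relation is not in 3NF.
{A} is a proper subset of the key {A, B}, and {A}⁺ contains the non-prime attributes {C, D, E} — a partial dependency, so 2NF is violated.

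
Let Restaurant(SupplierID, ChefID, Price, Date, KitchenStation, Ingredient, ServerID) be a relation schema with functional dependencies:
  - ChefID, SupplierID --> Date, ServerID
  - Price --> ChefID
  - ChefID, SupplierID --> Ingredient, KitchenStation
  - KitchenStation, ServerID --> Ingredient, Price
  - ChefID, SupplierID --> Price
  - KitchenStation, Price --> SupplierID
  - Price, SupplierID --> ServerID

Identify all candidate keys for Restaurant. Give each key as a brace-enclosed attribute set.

{ChefID, SupplierID}, {KitchenStation, Price}, {KitchenStation, ServerID}, {Price, SupplierID}

{ChefID, SupplierID}⁺ = {ChefID, Date, Ingredient, KitchenStation, Price, ServerID, SupplierID} — all of the relation — so {ChefID, SupplierID} is a candidate key.
{KitchenStation, Price}⁺ = {ChefID, Date, Ingredient, KitchenStation, Price, ServerID, SupplierID} — all of the relation — so {KitchenStation, Price} is a candidate key.
{KitchenStation, ServerID}⁺ = {ChefID, Date, Ingredient, KitchenStation, Price, ServerID, SupplierID} — all of the relation — so {KitchenStation, ServerID} is a candidate key.
{Price, SupplierID}⁺ = {ChefID, Date, Ingredient, KitchenStation, Price, ServerID, SupplierID} — all of the relation — so {Price, SupplierID} is a candidate key.
No proper subset of any of these is a key, and no other minimal superkey exists.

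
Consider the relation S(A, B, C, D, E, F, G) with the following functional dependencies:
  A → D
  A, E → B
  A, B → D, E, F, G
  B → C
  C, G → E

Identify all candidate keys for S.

{A, B}, {A, C, G}, {A, E}

No FD produces {A}, so it must be in every candidate key.
Closure of {A, B} is {A, B, C, D, E, F, G}, the whole schema; {A, B} is a candidate key.
Closure of {A, E} is {A, B, C, D, E, F, G}, the whole schema; {A, E} is a candidate key.
Closure of {A, C, G} is {A, B, C, D, E, F, G}, the whole schema; {A, C, G} is a candidate key.
Any other superkey properly contains one of these, so there are no further candidate keys.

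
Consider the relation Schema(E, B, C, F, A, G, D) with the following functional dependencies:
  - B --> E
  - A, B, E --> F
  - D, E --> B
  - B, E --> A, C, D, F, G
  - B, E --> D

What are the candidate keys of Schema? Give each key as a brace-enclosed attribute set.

{B}⁺ = {A, B, C, D, E, F, G} — all of the relation — so {B} is a candidate key.
{D, E}⁺ = {A, B, C, D, E, F, G} — all of the relation — so {D, E} is a candidate key.
No proper subset of any of these is a key, and no other minimal superkey exists.

{B}, {D, E}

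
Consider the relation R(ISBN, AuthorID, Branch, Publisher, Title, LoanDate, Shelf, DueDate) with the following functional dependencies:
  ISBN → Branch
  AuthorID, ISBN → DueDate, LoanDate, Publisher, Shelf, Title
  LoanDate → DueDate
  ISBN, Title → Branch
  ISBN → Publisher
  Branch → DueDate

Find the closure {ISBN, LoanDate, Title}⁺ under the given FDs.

{Branch, DueDate, ISBN, LoanDate, Publisher, Title}

Start with {ISBN, LoanDate, Title}.
ISBN → Branch applies; add {Branch} → now {Branch, ISBN, LoanDate, Title}.
LoanDate → DueDate applies; add {DueDate} → now {Branch, DueDate, ISBN, LoanDate, Title}.
ISBN → Publisher applies; add {Publisher} → now {Branch, DueDate, ISBN, LoanDate, Publisher, Title}.
No further FD applies.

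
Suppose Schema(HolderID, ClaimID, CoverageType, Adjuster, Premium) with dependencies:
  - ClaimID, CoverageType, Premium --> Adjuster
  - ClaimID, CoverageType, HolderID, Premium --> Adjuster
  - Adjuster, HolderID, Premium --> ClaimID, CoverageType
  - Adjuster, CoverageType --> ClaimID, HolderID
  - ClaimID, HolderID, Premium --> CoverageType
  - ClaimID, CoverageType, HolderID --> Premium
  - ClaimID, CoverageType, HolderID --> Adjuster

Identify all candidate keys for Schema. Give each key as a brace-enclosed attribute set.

{Adjuster, CoverageType}⁺ = {Adjuster, ClaimID, CoverageType, HolderID, Premium}, which is every attribute, so {Adjuster, CoverageType} is a candidate key.
{Adjuster, HolderID, Premium}⁺ = {Adjuster, ClaimID, CoverageType, HolderID, Premium}, which is every attribute, so {Adjuster, HolderID, Premium} is a candidate key.
{ClaimID, CoverageType, HolderID}⁺ = {Adjuster, ClaimID, CoverageType, HolderID, Premium}, which is every attribute, so {ClaimID, CoverageType, HolderID} is a candidate key.
{ClaimID, CoverageType, Premium}⁺ = {Adjuster, ClaimID, CoverageType, HolderID, Premium}, which is every attribute, so {ClaimID, CoverageType, Premium} is a candidate key.
{ClaimID, HolderID, Premium}⁺ = {Adjuster, ClaimID, CoverageType, HolderID, Premium}, which is every attribute, so {ClaimID, HolderID, Premium} is a candidate key.
Any other superkey properly contains one of these, so there are no further candidate keys.

{Adjuster, CoverageType}, {Adjuster, HolderID, Premium}, {ClaimID, CoverageType, HolderID}, {ClaimID, CoverageType, Premium}, {ClaimID, HolderID, Premium}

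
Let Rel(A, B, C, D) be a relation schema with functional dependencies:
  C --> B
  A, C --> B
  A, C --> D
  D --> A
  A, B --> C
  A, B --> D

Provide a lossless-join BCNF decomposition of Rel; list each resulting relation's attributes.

Candidate keys of the original relation: {A, B}, {A, C}, {B, D}, {C, D}.
Within {A, B, C, D}: {C}⁺ ∩ {A, B, C, D} = {B, C}, not the whole set, so C --> B violates BCNF; decompose into {B, C} and {A, C, D}.
{B, C} is in BCNF.
Within {A, C, D}: {D}⁺ ∩ {A, C, D} = {A, D}, not the whole set, so D --> A violates BCNF; decompose into {A, D} and {C, D}.
{A, D} is in BCNF.
{C, D} is in BCNF.

{A, D}; {B, C}; {C, D}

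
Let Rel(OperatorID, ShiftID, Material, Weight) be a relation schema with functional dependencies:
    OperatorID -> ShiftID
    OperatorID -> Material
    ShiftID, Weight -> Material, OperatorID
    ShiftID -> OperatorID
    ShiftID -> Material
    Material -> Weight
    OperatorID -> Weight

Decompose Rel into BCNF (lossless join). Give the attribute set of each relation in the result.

{Material, OperatorID, ShiftID}; {Material, Weight}

Candidate keys of the original relation: {OperatorID}, {ShiftID}.
{Material, OperatorID, ShiftID, Weight}: {Material} determines {Material, Weight} here but is not a superkey — split on Material -> Weight, giving {Material, Weight} and {Material, OperatorID, ShiftID}.
{Material, Weight}: every determinant is a superkey — BCNF.
{Material, OperatorID, ShiftID}: every determinant is a superkey — BCNF.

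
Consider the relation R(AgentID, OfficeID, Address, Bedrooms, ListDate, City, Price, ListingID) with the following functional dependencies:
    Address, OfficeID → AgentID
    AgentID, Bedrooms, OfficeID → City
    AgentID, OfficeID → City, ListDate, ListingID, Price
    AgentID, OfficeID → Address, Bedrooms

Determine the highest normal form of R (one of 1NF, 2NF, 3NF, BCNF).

Candidate keys: {Address, OfficeID}, {AgentID, OfficeID}. Prime attributes: {Address, AgentID, OfficeID}.
Each dependency's left side is a superkey — BCNF holds.

BCNF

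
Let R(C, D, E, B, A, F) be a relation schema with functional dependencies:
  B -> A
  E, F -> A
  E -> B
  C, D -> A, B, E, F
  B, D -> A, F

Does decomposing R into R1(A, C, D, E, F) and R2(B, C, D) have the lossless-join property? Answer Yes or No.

R1 ∩ R2 = {C, D}; its closure under F is {A, B, C, D, E, F}.
Since R1 ⊆ {A, B, C, D, E, F}, the intersection is a superkey of R1; the decomposition is lossless.

Yes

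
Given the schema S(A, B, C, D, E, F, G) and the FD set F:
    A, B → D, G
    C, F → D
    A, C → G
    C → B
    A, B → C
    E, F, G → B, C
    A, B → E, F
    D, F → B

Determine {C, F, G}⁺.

{B, C, D, F, G}

Start with {C, F, G}.
C, F → D applies; add {D} → now {C, D, F, G}.
C → B applies; add {B} → now {B, C, D, F, G}.
No further FD applies.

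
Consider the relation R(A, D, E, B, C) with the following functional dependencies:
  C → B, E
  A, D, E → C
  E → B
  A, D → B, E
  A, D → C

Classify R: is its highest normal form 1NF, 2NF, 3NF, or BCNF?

Candidate key: {A, D}. Prime attributes: {A, D}.
C → B, E breaks BCNF: {C}⁺ = {B, C, E}, so {C} is not a superkey.
Because {B, E} are non-prime and the left side of C → B, E is not a superkey, the relation is not in 3NF.
Checking every proper subset of each key, none determines a non-prime attribute — 2NF is satisfied.

2NF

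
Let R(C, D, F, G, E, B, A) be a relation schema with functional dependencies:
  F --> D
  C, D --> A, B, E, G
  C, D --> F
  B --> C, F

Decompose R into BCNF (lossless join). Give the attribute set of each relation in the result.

{A, B, C, E, F, G}; {D, F}

Candidate keys of the original relation: {B}, {C, D}, {C, F}.
{A, B, C, D, E, F, G}: {F} determines {D, F} here but is not a superkey — split on F --> D, giving {D, F} and {A, B, C, E, F, G}.
{D, F} has no BCNF violation.
{A, B, C, E, F, G} has no BCNF violation.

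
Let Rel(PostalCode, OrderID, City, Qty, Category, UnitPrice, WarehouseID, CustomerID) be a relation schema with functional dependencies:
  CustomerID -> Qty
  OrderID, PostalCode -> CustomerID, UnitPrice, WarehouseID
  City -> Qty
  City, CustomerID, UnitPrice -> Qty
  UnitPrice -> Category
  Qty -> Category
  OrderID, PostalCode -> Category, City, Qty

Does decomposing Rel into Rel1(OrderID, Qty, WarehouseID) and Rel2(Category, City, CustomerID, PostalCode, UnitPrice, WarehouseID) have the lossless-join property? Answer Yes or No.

No

Rel1 ∩ Rel2 = {WarehouseID}; its closure under F is {WarehouseID}.
Rel1 ⊄ {WarehouseID} and Rel2 ⊄ {WarehouseID}, so the split is lossy.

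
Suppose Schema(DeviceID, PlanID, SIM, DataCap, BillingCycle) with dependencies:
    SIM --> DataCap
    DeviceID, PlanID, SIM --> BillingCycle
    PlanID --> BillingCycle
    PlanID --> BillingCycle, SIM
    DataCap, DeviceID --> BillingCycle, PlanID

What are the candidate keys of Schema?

{DeviceID} never appears on the right of any FD, so every key must include it.
{DataCap, DeviceID}⁺ = {BillingCycle, DataCap, DeviceID, PlanID, SIM}, which is every attribute, so {DataCap, DeviceID} is a candidate key.
{DeviceID, PlanID}⁺ = {BillingCycle, DataCap, DeviceID, PlanID, SIM}, which is every attribute, so {DeviceID, PlanID} is a candidate key.
{DeviceID, SIM}⁺ = {BillingCycle, DataCap, DeviceID, PlanID, SIM}, which is every attribute, so {DeviceID, SIM} is a candidate key.
No proper subset of any of these is a key, and no other minimal superkey exists.

{DataCap, DeviceID}, {DeviceID, PlanID}, {DeviceID, SIM}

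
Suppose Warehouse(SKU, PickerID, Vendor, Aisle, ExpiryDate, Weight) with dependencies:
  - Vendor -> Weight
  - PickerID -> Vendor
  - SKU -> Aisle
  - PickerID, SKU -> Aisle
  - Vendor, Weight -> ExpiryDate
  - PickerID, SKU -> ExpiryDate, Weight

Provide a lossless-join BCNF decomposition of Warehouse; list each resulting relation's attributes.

Candidate key of the original relation: {PickerID, SKU}.
In {Aisle, ExpiryDate, PickerID, SKU, Vendor, Weight}, {Vendor} is not a superkey ({Vendor}⁺ restricted to this set is {ExpiryDate, Vendor, Weight}), so split on Vendor -> ExpiryDate, Weight into {ExpiryDate, Vendor, Weight} and {Aisle, PickerID, SKU, Vendor}.
{ExpiryDate, Vendor, Weight} has no BCNF violation.
In {Aisle, PickerID, SKU, Vendor}, {PickerID} is not a superkey ({PickerID}⁺ restricted to this set is {PickerID, Vendor}), so split on PickerID -> Vendor into {PickerID, Vendor} and {Aisle, PickerID, SKU}.
{PickerID, Vendor} has no BCNF violation.
In {Aisle, PickerID, SKU}, {SKU} is not a superkey ({SKU}⁺ restricted to this set is {Aisle, SKU}), so split on SKU -> Aisle into {Aisle, SKU} and {PickerID, SKU}.
{Aisle, SKU} has no BCNF violation.
{PickerID, SKU} has no BCNF violation.

{Aisle, SKU}; {ExpiryDate, Vendor, Weight}; {PickerID, SKU}; {PickerID, Vendor}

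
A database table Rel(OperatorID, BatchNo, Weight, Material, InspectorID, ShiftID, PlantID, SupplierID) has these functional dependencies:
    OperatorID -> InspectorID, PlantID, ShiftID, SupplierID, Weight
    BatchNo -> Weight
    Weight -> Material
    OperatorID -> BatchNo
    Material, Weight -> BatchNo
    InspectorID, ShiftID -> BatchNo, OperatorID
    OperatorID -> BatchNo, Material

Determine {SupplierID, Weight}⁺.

{BatchNo, Material, SupplierID, Weight}

Start with {SupplierID, Weight}.
Weight -> Material applies; add {Material} → now {Material, SupplierID, Weight}.
Material, Weight -> BatchNo applies; add {BatchNo} → now {BatchNo, Material, SupplierID, Weight}.
No further FD applies.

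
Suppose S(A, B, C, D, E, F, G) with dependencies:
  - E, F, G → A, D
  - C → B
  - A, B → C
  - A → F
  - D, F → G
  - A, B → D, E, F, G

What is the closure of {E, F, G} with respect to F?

Start with {E, F, G}.
E, F, G → A, D applies; add {A, D} → now {A, D, E, F, G}.
No further FD applies.

{A, D, E, F, G}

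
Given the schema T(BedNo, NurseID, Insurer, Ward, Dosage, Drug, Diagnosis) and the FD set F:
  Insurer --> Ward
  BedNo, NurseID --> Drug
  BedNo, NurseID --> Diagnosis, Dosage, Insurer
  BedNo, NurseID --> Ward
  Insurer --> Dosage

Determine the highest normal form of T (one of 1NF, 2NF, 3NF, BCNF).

2NF

Candidate key: {BedNo, NurseID}. Prime attributes: {BedNo, NurseID}.
Insurer --> Ward breaks BCNF: {Insurer}⁺ = {Dosage, Insurer, Ward}, so {Insurer} is not a superkey.
Because {Ward} is non-prime and the left side of Insurer --> Ward is not a superkey, the relation is not in 3NF.
No proper subset of a key has a non-prime attribute in its closure, so there is no partial dependency; 2NF holds.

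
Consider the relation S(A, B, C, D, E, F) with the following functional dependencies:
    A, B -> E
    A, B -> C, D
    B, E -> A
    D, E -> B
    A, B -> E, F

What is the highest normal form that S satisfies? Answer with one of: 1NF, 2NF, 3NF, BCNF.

Candidate keys: {A, B}, {B, E}, {D, E}. Prime attributes: {A, B, D, E}.
The left-hand side of every FD is a superkey, so BCNF is satisfied.

BCNF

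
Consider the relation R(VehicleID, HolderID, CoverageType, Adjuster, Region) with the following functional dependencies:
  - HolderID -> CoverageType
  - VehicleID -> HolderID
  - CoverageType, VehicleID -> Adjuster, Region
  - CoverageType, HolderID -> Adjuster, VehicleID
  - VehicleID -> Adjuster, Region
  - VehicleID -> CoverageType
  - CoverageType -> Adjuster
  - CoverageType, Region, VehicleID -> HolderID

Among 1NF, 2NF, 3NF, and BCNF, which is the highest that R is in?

2NF

Candidate keys: {HolderID}, {VehicleID}. Prime attributes: {HolderID, VehicleID}.
CoverageType -> Adjuster breaks BCNF: {CoverageType}⁺ = {Adjuster, CoverageType}, so {CoverageType} is not a superkey.
CoverageType -> Adjuster has non-prime {Adjuster} on the right and a non-superkey on the left, so 3NF fails.
With only single-attribute keys there can be no partial dependency, so 2NF holds.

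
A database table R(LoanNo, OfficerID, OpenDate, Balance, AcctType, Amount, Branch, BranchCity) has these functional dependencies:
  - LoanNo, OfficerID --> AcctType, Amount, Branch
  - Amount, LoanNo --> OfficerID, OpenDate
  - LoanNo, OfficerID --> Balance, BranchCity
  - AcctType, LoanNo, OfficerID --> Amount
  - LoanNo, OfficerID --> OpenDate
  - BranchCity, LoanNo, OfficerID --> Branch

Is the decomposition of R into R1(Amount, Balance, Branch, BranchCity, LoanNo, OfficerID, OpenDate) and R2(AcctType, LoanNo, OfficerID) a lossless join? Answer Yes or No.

The shared attributes are {LoanNo, OfficerID} and {LoanNo, OfficerID}⁺ = {AcctType, Amount, Balance, Branch, BranchCity, LoanNo, OfficerID, OpenDate}.
R1 is contained in that closure, so R1 ∩ R2 --> R1 holds and the join is lossless.

Yes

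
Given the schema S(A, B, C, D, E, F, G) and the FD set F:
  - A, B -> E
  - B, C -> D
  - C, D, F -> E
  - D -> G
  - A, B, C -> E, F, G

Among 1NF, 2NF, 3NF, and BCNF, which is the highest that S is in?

1NF

Candidate key: {A, B, C}. Prime attributes: {A, B, C}.
For A, B -> E we have {A, B}⁺ = {A, B, E}; {A, B} is not a superkey, so BCNF fails.
Because {E} is non-prime and the left side of A, B -> E is not a superkey, the relation is not in 3NF.
Since {A, B} ⊂ {A, B, C} and {A, B}⁺ ⊇ {E} with {E} non-prime, there is a partial dependency; 2NF fails.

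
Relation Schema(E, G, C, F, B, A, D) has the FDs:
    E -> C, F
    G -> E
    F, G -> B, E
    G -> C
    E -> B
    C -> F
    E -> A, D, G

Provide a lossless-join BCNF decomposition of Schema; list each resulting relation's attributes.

Candidate keys of the original relation: {E}, {G}.
{A, B, C, D, E, F, G}: {C} determines {C, F} here but is not a superkey — split on C -> F, giving {C, F} and {A, B, C, D, E, G}.
{C, F}: every determinant is a superkey — BCNF.
{A, B, C, D, E, G}: every determinant is a superkey — BCNF.

{A, B, C, D, E, G}; {C, F}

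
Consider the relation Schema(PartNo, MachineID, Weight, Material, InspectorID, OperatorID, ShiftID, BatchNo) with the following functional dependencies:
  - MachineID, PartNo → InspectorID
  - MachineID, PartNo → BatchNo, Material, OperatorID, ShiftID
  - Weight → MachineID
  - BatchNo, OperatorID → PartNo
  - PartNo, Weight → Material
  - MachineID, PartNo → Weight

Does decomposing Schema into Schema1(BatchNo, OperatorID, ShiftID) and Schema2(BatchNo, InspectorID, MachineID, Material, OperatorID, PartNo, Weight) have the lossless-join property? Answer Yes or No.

Schema1 ∩ Schema2 = {BatchNo, OperatorID}; its closure under F is {BatchNo, OperatorID, PartNo}.
The closure covers neither Schema1 nor Schema2 entirely; the join is not lossless.

No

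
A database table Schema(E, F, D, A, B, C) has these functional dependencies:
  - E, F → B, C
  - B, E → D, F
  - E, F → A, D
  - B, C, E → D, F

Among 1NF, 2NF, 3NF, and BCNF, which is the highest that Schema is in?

Candidate keys: {B, E}, {E, F}. Prime attributes: {B, E, F}.
The left-hand side of every FD is a superkey, so BCNF is satisfied.

BCNF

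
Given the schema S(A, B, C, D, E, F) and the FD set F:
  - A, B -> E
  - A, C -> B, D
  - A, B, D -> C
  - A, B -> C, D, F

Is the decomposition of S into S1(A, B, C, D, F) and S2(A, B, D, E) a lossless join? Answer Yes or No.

Common attributes: {A, B, D}; their closure is {A, B, C, D, E, F}.
Since S1 ⊆ {A, B, C, D, E, F}, the intersection is a superkey of S1; the decomposition is lossless.

Yes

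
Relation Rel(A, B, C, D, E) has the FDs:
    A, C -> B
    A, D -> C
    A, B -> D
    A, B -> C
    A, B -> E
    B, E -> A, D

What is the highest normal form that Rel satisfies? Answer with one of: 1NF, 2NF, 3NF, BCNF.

Candidate keys: {A, B}, {A, C}, {A, D}, {B, E}. Prime attributes: {A, B, C, D, E}.
Every FD has a superkey on the left, so the relation is in BCNF.

BCNF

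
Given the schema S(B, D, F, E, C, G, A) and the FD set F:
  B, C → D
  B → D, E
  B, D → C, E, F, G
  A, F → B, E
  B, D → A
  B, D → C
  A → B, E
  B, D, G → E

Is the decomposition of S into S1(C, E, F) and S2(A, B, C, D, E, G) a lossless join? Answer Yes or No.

The shared attributes are {C, E} and {C, E}⁺ = {C, E}.
The closure covers neither S1 nor S2 entirely; the join is not lossless.

No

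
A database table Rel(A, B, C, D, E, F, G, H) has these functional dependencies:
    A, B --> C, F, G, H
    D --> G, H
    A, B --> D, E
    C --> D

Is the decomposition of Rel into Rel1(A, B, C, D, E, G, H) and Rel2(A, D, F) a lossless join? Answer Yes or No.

The shared attributes are {A, D} and {A, D}⁺ = {A, D, G, H}.
The closure covers neither Rel1 nor Rel2 entirely; the join is not lossless.

No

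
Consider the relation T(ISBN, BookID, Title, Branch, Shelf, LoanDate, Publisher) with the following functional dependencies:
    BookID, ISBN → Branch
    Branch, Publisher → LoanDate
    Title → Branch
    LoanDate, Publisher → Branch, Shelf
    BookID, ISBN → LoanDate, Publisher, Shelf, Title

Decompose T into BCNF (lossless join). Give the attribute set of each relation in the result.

Candidate key of the original relation: {BookID, ISBN}.
In {BookID, Branch, ISBN, LoanDate, Publisher, Shelf, Title}, {Branch, Publisher} is not a superkey ({Branch, Publisher}⁺ restricted to this set is {Branch, LoanDate, Publisher, Shelf}), so split on Branch, Publisher → LoanDate, Shelf into {Branch, LoanDate, Publisher, Shelf} and {BookID, Branch, ISBN, Publisher, Title}.
{Branch, LoanDate, Publisher, Shelf} has no BCNF violation.
In {BookID, Branch, ISBN, Publisher, Title}, {Title} is not a superkey ({Title}⁺ restricted to this set is {Branch, Title}), so split on Title → Branch into {Branch, Title} and {BookID, ISBN, Publisher, Title}.
{Branch, Title} has no BCNF violation.
{BookID, ISBN, Publisher, Title} has no BCNF violation.

{BookID, ISBN, Publisher, Title}; {Branch, LoanDate, Publisher, Shelf}; {Branch, Title}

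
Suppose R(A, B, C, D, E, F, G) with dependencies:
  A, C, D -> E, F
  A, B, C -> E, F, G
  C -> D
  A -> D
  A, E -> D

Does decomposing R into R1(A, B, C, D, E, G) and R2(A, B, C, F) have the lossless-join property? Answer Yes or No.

Yes

Common attributes: {A, B, C}; their closure is {A, B, C, D, E, F, G}.
R1 is contained in that closure, so R1 ∩ R2 -> R1 holds and the join is lossless.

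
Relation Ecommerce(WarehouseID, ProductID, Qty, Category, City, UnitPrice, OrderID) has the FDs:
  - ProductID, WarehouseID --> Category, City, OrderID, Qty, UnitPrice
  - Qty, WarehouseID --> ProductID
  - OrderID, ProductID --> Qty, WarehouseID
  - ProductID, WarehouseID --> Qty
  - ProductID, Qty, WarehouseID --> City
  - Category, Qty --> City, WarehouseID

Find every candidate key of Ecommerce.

{Category, Qty}, {OrderID, ProductID}, {ProductID, WarehouseID}, {Qty, WarehouseID}

{Category, Qty} is a candidate key since {Category, Qty}⁺ = {Category, City, OrderID, ProductID, Qty, UnitPrice, WarehouseID} covers every attribute.
{OrderID, ProductID} is a candidate key since {OrderID, ProductID}⁺ = {Category, City, OrderID, ProductID, Qty, UnitPrice, WarehouseID} covers every attribute.
{ProductID, WarehouseID} is a candidate key since {ProductID, WarehouseID}⁺ = {Category, City, OrderID, ProductID, Qty, UnitPrice, WarehouseID} covers every attribute.
{Qty, WarehouseID} is a candidate key since {Qty, WarehouseID}⁺ = {Category, City, OrderID, ProductID, Qty, UnitPrice, WarehouseID} covers every attribute.
These are minimal and exhaustive — every other superkey contains one of them.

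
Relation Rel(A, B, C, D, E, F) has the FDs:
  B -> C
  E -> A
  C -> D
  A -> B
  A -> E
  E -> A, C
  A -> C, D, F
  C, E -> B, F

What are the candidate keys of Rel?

Closure of {A} is {A, B, C, D, E, F}, the whole schema; {A} is a candidate key.
Closure of {E} is {A, B, C, D, E, F}, the whole schema; {E} is a candidate key.
These are minimal and exhaustive — every other superkey contains one of them.

{A}, {E}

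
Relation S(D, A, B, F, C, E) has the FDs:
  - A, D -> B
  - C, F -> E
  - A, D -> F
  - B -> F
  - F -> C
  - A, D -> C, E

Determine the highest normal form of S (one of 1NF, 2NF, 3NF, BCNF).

2NF

Candidate key: {A, D}. Prime attributes: {A, D}.
For C, F -> E we have {C, F}⁺ = {C, E, F}; {C, F} is not a superkey, so BCNF fails.
C, F -> E determines the non-prime attribute {E} from a non-superkey — 3NF is violated.
No proper subset of a key has a non-prime attribute in its closure, so there is no partial dependency; 2NF holds.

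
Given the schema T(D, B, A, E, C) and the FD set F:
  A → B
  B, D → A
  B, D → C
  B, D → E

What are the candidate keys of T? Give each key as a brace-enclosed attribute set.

{A, D}, {B, D}

{D} never appears on the right of any FD, so every key must include it.
{A, D}⁺ = {A, B, C, D, E} — all of the relation — so {A, D} is a candidate key.
{B, D}⁺ = {A, B, C, D, E} — all of the relation — so {B, D} is a candidate key.
Any other superkey properly contains one of these, so there are no further candidate keys.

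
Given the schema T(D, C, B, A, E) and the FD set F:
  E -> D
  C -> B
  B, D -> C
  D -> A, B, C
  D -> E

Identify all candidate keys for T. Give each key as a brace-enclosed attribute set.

{D}, {E}

{D} is a candidate key since {D}⁺ = {A, B, C, D, E} covers every attribute.
{E} is a candidate key since {E}⁺ = {A, B, C, D, E} covers every attribute.
Any other superkey properly contains one of these, so there are no further candidate keys.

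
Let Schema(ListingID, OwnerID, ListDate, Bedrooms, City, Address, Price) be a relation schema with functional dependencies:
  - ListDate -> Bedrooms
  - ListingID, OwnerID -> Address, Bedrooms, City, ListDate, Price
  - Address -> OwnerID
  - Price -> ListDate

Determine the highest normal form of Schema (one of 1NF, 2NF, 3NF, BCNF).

Candidate keys: {Address, ListingID}, {ListingID, OwnerID}. Prime attributes: {Address, ListingID, OwnerID}.
ListDate -> Bedrooms: {ListDate}⁺ = {Bedrooms, ListDate}, which is not all of the attributes, so the left side is not a superkey — BCNF is violated.
Because {Bedrooms} is non-prime and the left side of ListDate -> Bedrooms is not a superkey, the relation is not in 3NF.
Checking every proper subset of each key, none determines a non-prime attribute — 2NF is satisfied.

2NF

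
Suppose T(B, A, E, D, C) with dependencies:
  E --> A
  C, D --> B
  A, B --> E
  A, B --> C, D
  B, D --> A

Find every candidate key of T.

Closure of {A, B} is {A, B, C, D, E}, the whole schema; {A, B} is a candidate key.
Closure of {B, D} is {A, B, C, D, E}, the whole schema; {B, D} is a candidate key.
Closure of {B, E} is {A, B, C, D, E}, the whole schema; {B, E} is a candidate key.
Closure of {C, D} is {A, B, C, D, E}, the whole schema; {C, D} is a candidate key.
Any other superkey properly contains one of these, so there are no further candidate keys.

{A, B}, {B, D}, {B, E}, {C, D}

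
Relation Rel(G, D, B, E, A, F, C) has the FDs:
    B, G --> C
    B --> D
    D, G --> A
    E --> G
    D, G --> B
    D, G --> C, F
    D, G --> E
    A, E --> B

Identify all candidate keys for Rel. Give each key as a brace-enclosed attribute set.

{A, E}⁺ = {A, B, C, D, E, F, G}, which is every attribute, so {A, E} is a candidate key.
{B, E}⁺ = {A, B, C, D, E, F, G}, which is every attribute, so {B, E} is a candidate key.
{B, G}⁺ = {A, B, C, D, E, F, G}, which is every attribute, so {B, G} is a candidate key.
{D, E}⁺ = {A, B, C, D, E, F, G}, which is every attribute, so {D, E} is a candidate key.
{D, G}⁺ = {A, B, C, D, E, F, G}, which is every attribute, so {D, G} is a candidate key.
These are minimal and exhaustive — every other superkey contains one of them.

{A, E}, {B, E}, {B, G}, {D, E}, {D, G}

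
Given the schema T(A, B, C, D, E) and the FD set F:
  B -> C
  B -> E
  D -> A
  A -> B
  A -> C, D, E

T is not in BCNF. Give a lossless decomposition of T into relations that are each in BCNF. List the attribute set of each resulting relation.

{A, B, D}; {B, C, E}

Candidate keys of the original relation: {A}, {D}.
{A, B, C, D, E}: {B} determines {B, C, E} here but is not a superkey — split on B -> C, E, giving {B, C, E} and {A, B, D}.
{B, C, E} has no BCNF violation.
{A, B, D} has no BCNF violation.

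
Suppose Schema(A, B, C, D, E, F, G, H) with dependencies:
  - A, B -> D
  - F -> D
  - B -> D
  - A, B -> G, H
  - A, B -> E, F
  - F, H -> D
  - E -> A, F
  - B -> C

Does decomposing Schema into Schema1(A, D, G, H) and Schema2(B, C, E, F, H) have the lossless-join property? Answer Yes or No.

The shared attributes are {H} and {H}⁺ = {H}.
The closure covers neither Schema1 nor Schema2 entirely; the join is not lossless.

No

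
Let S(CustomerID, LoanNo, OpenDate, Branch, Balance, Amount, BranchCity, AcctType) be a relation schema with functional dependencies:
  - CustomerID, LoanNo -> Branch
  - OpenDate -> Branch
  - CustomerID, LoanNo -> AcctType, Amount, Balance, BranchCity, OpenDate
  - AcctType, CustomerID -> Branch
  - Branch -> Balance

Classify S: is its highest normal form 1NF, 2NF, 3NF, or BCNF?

Candidate key: {CustomerID, LoanNo}. Prime attributes: {CustomerID, LoanNo}.
For OpenDate -> Branch we have {OpenDate}⁺ = {Balance, Branch, OpenDate}; {OpenDate} is not a superkey, so BCNF fails.
OpenDate -> Branch determines the non-prime attribute {Branch} from a non-superkey — 3NF is violated.
No non-prime attribute depends on a proper subset of any candidate key, so 2NF holds.

2NF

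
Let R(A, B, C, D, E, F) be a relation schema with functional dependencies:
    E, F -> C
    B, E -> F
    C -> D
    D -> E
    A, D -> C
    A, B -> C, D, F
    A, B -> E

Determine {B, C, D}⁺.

Start with {B, C, D}.
D -> E applies; add {E} → now {B, C, D, E}.
B, E -> F applies; add {F} → now {B, C, D, E, F}.
No further FD applies.

{B, C, D, E, F}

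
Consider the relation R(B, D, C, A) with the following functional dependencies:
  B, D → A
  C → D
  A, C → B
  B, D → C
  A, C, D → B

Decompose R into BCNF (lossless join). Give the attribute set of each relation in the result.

Candidate keys of the original relation: {A, C}, {B, C}, {B, D}.
{A, B, C, D}: {C} determines {C, D} here but is not a superkey — split on C → D, giving {C, D} and {A, B, C}.
{C, D} is in BCNF.
{A, B, C} is in BCNF.

{A, B, C}; {C, D}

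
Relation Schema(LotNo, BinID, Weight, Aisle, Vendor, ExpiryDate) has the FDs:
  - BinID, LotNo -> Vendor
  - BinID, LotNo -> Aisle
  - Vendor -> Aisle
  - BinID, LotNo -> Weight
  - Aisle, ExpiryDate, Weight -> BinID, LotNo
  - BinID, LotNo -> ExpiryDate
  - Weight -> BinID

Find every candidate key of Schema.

{BinID, LotNo}⁺ = {Aisle, BinID, ExpiryDate, LotNo, Vendor, Weight}, which is every attribute, so {BinID, LotNo} is a candidate key.
{LotNo, Weight}⁺ = {Aisle, BinID, ExpiryDate, LotNo, Vendor, Weight}, which is every attribute, so {LotNo, Weight} is a candidate key.
{Aisle, ExpiryDate, Weight}⁺ = {Aisle, BinID, ExpiryDate, LotNo, Vendor, Weight}, which is every attribute, so {Aisle, ExpiryDate, Weight} is a candidate key.
{ExpiryDate, Vendor, Weight}⁺ = {Aisle, BinID, ExpiryDate, LotNo, Vendor, Weight}, which is every attribute, so {ExpiryDate, Vendor, Weight} is a candidate key.
No proper subset of any of these is a key, and no other minimal superkey exists.

{Aisle, ExpiryDate, Weight}, {BinID, LotNo}, {ExpiryDate, Vendor, Weight}, {LotNo, Weight}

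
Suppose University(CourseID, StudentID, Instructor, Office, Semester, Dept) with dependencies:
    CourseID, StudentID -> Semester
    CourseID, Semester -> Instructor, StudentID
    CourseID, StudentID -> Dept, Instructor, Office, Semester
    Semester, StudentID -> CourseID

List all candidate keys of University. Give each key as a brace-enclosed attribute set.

{CourseID, Semester}, {CourseID, StudentID}, {Semester, StudentID}

Closure of {CourseID, Semester} is {CourseID, Dept, Instructor, Office, Semester, StudentID}, the whole schema; {CourseID, Semester} is a candidate key.
Closure of {CourseID, StudentID} is {CourseID, Dept, Instructor, Office, Semester, StudentID}, the whole schema; {CourseID, StudentID} is a candidate key.
Closure of {Semester, StudentID} is {CourseID, Dept, Instructor, Office, Semester, StudentID}, the whole schema; {Semester, StudentID} is a candidate key.
No proper subset of any of these is a key, and no other minimal superkey exists.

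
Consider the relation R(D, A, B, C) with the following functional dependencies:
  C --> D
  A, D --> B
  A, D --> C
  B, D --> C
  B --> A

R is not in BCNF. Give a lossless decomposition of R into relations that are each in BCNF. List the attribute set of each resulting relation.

Candidate keys of the original relation: {A, C}, {A, D}, {B, C}, {B, D}.
In {A, B, C, D}, {C} is not a superkey ({C}⁺ restricted to this set is {C, D}), so split on C --> D into {C, D} and {A, B, C}.
{C, D} has no BCNF violation.
In {A, B, C}, {B} is not a superkey ({B}⁺ restricted to this set is {A, B}), so split on B --> A into {A, B} and {B, C}.
{A, B} has no BCNF violation.
{B, C} has no BCNF violation.

{A, B}; {B, C}; {C, D}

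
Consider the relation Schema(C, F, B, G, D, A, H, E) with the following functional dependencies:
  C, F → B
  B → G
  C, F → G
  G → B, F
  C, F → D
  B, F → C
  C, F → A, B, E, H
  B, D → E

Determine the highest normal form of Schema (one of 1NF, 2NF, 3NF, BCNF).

BCNF

Candidate keys: {B}, {C, F}, {G}. Prime attributes: {B, C, F, G}.
Every FD has a superkey on the left, so the relation is in BCNF.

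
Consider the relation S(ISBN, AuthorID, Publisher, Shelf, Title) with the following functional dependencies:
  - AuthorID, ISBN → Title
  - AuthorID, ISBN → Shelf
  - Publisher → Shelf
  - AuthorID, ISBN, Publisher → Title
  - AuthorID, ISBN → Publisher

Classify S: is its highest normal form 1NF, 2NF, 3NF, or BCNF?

2NF

Candidate key: {AuthorID, ISBN}. Prime attributes: {AuthorID, ISBN}.
Publisher → Shelf breaks BCNF: {Publisher}⁺ = {Publisher, Shelf}, so {Publisher} is not a superkey.
Publisher → Shelf determines the non-prime attribute {Shelf} from a non-superkey — 3NF is violated.
No proper subset of a key has a non-prime attribute in its closure, so there is no partial dependency; 2NF holds.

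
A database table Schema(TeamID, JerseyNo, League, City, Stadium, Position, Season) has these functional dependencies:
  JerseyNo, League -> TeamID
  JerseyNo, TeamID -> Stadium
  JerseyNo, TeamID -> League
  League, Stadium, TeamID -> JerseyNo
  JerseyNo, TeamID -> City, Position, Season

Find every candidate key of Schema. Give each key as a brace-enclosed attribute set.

{JerseyNo, League}, {JerseyNo, TeamID}, {League, Stadium, TeamID}

Closure of {JerseyNo, League} is {City, JerseyNo, League, Position, Season, Stadium, TeamID}, the whole schema; {JerseyNo, League} is a candidate key.
Closure of {JerseyNo, TeamID} is {City, JerseyNo, League, Position, Season, Stadium, TeamID}, the whole schema; {JerseyNo, TeamID} is a candidate key.
Closure of {League, Stadium, TeamID} is {City, JerseyNo, League, Position, Season, Stadium, TeamID}, the whole schema; {League, Stadium, TeamID} is a candidate key.
No proper subset of any of these is a key, and no other minimal superkey exists.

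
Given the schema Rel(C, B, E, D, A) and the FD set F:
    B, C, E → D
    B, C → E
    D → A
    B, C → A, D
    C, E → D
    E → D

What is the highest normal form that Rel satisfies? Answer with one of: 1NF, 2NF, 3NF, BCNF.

2NF

Candidate key: {B, C}. Prime attributes: {B, C}.
For D → A we have {D}⁺ = {A, D}; {D} is not a superkey, so BCNF fails.
D → A has non-prime {A} on the right and a non-superkey on the left, so 3NF fails.
No proper subset of a key has a non-prime attribute in its closure, so there is no partial dependency; 2NF holds.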